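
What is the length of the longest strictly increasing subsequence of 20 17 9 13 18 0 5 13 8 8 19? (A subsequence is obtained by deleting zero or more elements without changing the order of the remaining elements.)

4

Let dp[i] be the longest increasing subsequence ending at position i. Then dp = [1, 1, 1, 2, 3, 1, 2, 3, 3, 3, 4].
The maximum is 4; one witness is 9, 13, 18, 19 at positions 3,4,5,11.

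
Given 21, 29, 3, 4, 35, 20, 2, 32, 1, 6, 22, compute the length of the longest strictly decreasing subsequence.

One longest decreasing subsequence is 21, 3, 2, 1 (positions 1,3,7,9), of length 4; no longer one exists.

4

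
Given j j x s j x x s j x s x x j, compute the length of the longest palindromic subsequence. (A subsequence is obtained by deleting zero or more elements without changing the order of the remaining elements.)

10

One longest palindromic subsequence is jxsjxxjsxj (positions 1,3,4,5,6,7,9,11,13,14); it reads the same forward and backward, and the interval DP gives dp[1][14] = 10.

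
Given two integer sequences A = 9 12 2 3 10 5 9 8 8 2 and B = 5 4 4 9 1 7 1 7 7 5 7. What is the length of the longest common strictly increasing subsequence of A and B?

2

A longest common strictly increasing subsequence is 5, 9 (length 2); it appears in order in both A and B, and no longer such subsequence exists.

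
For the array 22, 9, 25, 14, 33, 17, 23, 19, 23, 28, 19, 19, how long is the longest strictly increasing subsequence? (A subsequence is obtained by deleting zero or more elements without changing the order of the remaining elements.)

6

Let dp[i] be the longest increasing subsequence ending at position i. Then dp = [1, 1, 2, 2, 3, 3, 4, 4, 5, 6, 4, 4].
The maximum is 6; one witness is 9, 14, 17, 19, 23, 28 at positions 2,4,6,8,9,10.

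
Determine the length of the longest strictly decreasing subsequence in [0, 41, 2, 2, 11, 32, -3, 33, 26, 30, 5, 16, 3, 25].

One longest decreasing subsequence is 41, 32, 26, 5, 3 (positions 2,6,9,11,13), of length 5; no longer one exists.

5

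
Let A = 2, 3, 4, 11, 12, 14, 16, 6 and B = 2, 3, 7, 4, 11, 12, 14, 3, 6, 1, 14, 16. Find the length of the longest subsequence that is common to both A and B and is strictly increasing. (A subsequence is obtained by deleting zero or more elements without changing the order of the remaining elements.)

For each value that appears in both, track the longest common increasing run ending there.
The best achievable length is 7; one witness is 2, 3, 4, 11, 12, 14, 16 (A-positions 1,2,3,4,5,6,7, B-positions 1,2,4,5,6,7,12).

7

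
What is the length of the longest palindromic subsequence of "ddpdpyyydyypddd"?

One longest palindromic subsequence is dddpyydyypddd (positions 1,2,4,5,6,7,9,10,11,12,13,14,15); it reads the same forward and backward, and the interval DP gives dp[1][15] = 13.

13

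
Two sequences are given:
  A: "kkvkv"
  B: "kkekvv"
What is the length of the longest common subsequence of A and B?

4

A longest common subsequence is kkvv (length 4); the LCS DP confirms no longer common subsequence exists.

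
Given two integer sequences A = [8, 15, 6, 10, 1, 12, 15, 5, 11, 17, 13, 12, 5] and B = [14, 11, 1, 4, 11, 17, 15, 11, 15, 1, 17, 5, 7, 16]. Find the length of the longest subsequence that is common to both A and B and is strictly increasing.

3

A longest common strictly increasing subsequence is 1, 11, 17 (length 3); it appears in order in both A and B, and no longer such subsequence exists.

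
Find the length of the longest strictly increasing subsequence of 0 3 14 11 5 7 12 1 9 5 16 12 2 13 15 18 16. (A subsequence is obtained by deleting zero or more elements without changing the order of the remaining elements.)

9

One longest increasing subsequence is 0, 3, 5, 7, 9, 12, 13, 15, 18 (positions 1,2,5,6,9,12,14,15,16), of length 9; no longer one exists.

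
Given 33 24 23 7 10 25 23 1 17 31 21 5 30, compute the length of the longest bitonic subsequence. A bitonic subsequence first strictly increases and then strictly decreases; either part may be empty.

One longest bitonic subsequence is 7, 10, 25, 23, 21, 5 (positions 4,5,6,7,11,12): it rises to 25 then falls. Length 6 is optimal.

6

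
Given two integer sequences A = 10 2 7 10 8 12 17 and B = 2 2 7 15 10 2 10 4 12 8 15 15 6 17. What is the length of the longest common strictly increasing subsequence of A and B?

5

For each value that appears in both, track the longest common increasing run ending there.
The best achievable length is 5; one witness is 2, 7, 10, 12, 17 (A-positions 2,3,4,6,7, B-positions 1,3,5,9,14).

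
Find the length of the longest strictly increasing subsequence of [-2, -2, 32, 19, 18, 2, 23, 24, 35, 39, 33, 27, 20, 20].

6

Scanning left to right, the best length ending at each element is: -2→1, -2→1, 32→2, 19→2, 18→2, 2→2, 23→3, 24→4, 35→5, 39→6, 33→5, 27→5, 20→3, 20→3.
So the longest increasing subsequence has length 6, e.g. -2, 19, 23, 24, 35, 39.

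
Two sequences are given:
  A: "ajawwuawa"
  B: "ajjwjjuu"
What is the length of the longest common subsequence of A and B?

Backtracking the LCS table gives one alignment: a (A1,B1) → j (A2,B3) → w (A4,B4) → u (A6,B8).
So the longest common subsequence has length 4.

4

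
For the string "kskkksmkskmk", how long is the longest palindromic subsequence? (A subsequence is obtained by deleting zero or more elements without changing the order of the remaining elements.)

Using dp[i][j] = 2 + dp[i+1][j−1] if the ends match, else max(dp[i+1][j], dp[i][j−1]):
dp[1][12] = 8. A witness is kskkkksk at positions 1,2,3,4,5,8,9,12.

8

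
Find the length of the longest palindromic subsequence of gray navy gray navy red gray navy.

5

One longest palindromic subsequence is navy gray red gray navy (positions 2,3,5,6,7); it reads the same forward and backward, and the interval DP gives dp[1][7] = 5.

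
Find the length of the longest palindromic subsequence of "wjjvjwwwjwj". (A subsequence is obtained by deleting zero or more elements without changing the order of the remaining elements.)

Using dp[i][j] = 2 + dp[i+1][j−1] if the ends match, else max(dp[i+1][j], dp[i][j−1]):
dp[1][11] = 7. A witness is jjwwwjj at positions 2,5,6,7,8,9,11.

7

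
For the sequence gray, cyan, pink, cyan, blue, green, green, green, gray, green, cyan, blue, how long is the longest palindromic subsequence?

One longest palindromic subsequence is blue green green green green blue (positions 5,6,7,8,10,12); it reads the same forward and backward, and the interval DP gives dp[1][12] = 6.

6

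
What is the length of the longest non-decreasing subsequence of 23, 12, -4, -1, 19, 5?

3

Let dp[i] be the longest non-decreasing subsequence ending at position i. Then dp = [1, 1, 1, 2, 3, 3].
The maximum is 3; one witness is -4, -1, 19 at positions 3,4,5.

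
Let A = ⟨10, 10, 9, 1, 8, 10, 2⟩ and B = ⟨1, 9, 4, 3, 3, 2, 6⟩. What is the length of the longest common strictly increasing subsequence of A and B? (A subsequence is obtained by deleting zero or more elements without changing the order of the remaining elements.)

2

For each value that appears in both, track the longest common increasing run ending there.
The best achievable length is 2; one witness is 1, 2 (A-positions 4,7, B-positions 1,6).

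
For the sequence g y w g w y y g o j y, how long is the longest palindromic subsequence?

One longest palindromic subsequence is gywgwyg (positions 1,2,3,4,5,7,8); it reads the same forward and backward, and the interval DP gives dp[1][11] = 7.

7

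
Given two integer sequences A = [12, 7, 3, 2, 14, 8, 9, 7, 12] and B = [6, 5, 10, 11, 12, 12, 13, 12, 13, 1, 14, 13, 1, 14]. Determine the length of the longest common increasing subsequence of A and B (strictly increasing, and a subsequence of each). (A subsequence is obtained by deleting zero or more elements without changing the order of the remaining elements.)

2

For each value that appears in both, track the longest common increasing run ending there.
The best achievable length is 2; one witness is 12, 14 (A-positions 1,5, B-positions 5,11).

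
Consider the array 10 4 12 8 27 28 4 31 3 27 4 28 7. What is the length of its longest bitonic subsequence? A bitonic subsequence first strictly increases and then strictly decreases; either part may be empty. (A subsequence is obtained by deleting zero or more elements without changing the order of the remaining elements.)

Let inc[i] be the LIS ending at i and dec[i] the longest strictly decreasing subsequence starting at i. inc = [1, 1, 2, 2, 3, 4, 1, 5, 1, 3, 2, 4, 3], dec = [4, 2, 4, 3, 3, 3, 2, 3, 1, 2, 1, 2, 1].
max_i inc[i]+dec[i]−1 = 7, with one witness 10, 12, 27, 28, 31, 28, 7.

7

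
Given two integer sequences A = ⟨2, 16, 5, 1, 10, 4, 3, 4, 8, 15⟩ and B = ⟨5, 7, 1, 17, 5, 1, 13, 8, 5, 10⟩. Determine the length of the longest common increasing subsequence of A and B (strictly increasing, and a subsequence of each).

A longest common strictly increasing subsequence is 5, 8 (length 2); it appears in order in both A and B, and no longer such subsequence exists.

2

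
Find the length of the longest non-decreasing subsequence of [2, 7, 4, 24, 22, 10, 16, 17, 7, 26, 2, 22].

6

Scanning left to right, the best length ending at each element is: 2→1, 7→2, 4→2, 24→3, 22→3, 10→3, 16→4, 17→5, 7→3, 26→6, 2→2, 22→6.
So the longest non-decreasing subsequence has length 6, e.g. 2, 7, 10, 16, 17, 26.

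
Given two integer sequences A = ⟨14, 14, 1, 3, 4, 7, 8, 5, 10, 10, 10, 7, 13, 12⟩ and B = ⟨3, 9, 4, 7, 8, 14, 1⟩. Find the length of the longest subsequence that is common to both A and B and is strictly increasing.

4

For each value that appears in both, track the longest common increasing run ending there.
The best achievable length is 4; one witness is 3, 4, 7, 8 (A-positions 4,5,6,7, B-positions 1,3,4,5).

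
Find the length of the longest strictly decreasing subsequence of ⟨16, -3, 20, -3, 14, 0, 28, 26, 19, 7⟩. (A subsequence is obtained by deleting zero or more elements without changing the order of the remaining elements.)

One longest decreasing subsequence is 28, 26, 19, 7 (positions 7,8,9,10), of length 4; no longer one exists.

4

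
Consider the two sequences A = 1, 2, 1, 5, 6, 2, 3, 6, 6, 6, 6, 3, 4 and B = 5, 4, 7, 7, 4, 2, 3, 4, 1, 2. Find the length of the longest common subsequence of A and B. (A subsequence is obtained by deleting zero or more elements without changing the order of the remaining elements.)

Backtracking the LCS table gives one alignment: 5 (A4,B1) → 2 (A6,B6) → 3 (A12,B7) → 4 (A13,B8).
So the longest common subsequence has length 4.

4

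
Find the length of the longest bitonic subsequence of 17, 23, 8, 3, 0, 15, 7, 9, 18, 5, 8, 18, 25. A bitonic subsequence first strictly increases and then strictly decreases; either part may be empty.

5

One longest bitonic subsequence is 17, 23, 15, 9, 8 (positions 1,2,6,8,11): it rises to 23 then falls. Length 5 is optimal.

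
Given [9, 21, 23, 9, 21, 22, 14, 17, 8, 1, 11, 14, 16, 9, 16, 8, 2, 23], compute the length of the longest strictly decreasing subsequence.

One longest decreasing subsequence is 23, 21, 14, 11, 9, 8, 2 (positions 3,5,7,11,14,16,17), of length 7; no longer one exists.

7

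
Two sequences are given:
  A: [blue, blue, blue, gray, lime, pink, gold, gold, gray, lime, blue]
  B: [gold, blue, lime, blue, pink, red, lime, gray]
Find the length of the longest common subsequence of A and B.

4

A longest common subsequence is blue, blue, lime, gray (length 4); the LCS DP confirms no longer common subsequence exists.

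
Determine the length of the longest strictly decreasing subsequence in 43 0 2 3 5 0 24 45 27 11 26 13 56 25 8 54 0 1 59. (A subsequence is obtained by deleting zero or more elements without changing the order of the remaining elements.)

Let dp[i] be the longest decreasing subsequence ending at position i. Then dp = [1, 2, 2, 2, 2, 3, 2, 1, 2, 3, 3, 4, 1, 4, 5, 2, 6, 6, 1].
The maximum is 6; one witness is 43, 27, 26, 13, 8, 0 at positions 1,9,11,12,15,17.

6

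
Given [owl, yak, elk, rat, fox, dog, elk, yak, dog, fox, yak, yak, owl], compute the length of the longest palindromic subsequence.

Using dp[i][j] = 2 + dp[i+1][j−1] if the ends match, else max(dp[i+1][j], dp[i][j−1]):
dp[1][13] = 9. A witness is owl yak fox dog yak dog fox yak owl at positions 1,2,5,6,8,9,10,12,13.

9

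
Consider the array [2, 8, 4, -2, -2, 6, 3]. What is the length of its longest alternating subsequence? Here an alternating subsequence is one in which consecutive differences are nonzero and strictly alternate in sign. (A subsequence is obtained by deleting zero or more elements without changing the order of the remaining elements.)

5

Track the best alternating length ending on an up-step vs a down-step at each position: up/down = 1/1, 2/1, 2/3, 1/3, 1/3, 4/3, 4/5.
The maximum over both is 5; one such subsequence is 2, 8, 4, 6, 3.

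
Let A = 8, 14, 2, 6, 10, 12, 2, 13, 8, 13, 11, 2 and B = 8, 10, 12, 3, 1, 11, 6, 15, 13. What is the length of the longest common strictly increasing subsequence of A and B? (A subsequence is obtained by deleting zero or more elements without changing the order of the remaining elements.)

A longest common strictly increasing subsequence is 8, 10, 12, 13 (length 4); it appears in order in both A and B, and no longer such subsequence exists.

4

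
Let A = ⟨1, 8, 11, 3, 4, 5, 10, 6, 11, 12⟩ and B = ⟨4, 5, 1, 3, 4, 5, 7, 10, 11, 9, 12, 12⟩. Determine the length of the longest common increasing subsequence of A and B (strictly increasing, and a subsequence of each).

7

A longest common strictly increasing subsequence is 1, 3, 4, 5, 10, 11, 12 (length 7); it appears in order in both A and B, and no longer such subsequence exists.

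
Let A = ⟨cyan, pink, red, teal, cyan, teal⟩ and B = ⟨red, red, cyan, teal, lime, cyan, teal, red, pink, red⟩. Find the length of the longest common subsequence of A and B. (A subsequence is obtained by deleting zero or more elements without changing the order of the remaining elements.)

Backtracking the LCS table gives one alignment: cyan (A1,B3) → teal (A4,B4) → cyan (A5,B6) → teal (A6,B7).
So the longest common subsequence has length 4.

4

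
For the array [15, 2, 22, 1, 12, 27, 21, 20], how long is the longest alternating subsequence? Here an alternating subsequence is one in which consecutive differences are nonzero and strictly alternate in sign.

6

A longest alternating subsequence is 15, 2, 22, 1, 27, 21 (positions 1,2,3,4,6,7); its 5 consecutive differences strictly alternate in sign, and length 6 is optimal.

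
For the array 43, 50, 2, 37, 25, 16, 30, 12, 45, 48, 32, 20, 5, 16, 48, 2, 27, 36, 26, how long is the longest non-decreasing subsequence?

Scanning left to right, the best length ending at each element is: 43→1, 50→2, 2→1, 37→2, 25→2, 16→2, 30→3, 12→2, 45→4, 48→5, 32→4, 20→3, 5→2, 16→3, 48→6, 2→2, 27→4, 36→5, 26→4.
So the longest non-decreasing subsequence has length 6, e.g. 2, 25, 30, 45, 48, 48.

6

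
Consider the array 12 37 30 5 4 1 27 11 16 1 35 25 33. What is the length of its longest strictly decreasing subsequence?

5

Let dp[i] be the longest decreasing subsequence ending at position i. Then dp = [1, 1, 2, 3, 4, 5, 3, 4, 4, 5, 2, 4, 3].
The maximum is 5; one witness is 37, 30, 5, 4, 1 at positions 2,3,4,5,6.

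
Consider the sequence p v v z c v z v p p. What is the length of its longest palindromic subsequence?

7

One longest palindromic subsequence is pvzvzvp (positions 1,3,4,6,7,8,10); it reads the same forward and backward, and the interval DP gives dp[1][10] = 7.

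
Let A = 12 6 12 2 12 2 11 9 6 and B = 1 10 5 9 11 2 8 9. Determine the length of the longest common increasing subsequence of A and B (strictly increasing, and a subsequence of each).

2

For each value that appears in both, track the longest common increasing run ending there.
The best achievable length is 2; one witness is 2, 9 (A-positions 4,8, B-positions 6,8).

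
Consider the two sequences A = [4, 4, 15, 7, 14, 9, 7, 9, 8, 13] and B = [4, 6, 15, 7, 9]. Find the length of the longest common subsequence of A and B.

4

Backtracking the LCS table gives one alignment: 4 (A1,B1) → 15 (A3,B3) → 7 (A7,B4) → 9 (A8,B5).
So the longest common subsequence has length 4.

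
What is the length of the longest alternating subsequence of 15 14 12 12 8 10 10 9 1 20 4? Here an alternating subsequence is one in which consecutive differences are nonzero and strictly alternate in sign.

A longest alternating subsequence is 15, 8, 10, 9, 20, 4 (positions 1,5,6,8,10,11); its 5 consecutive differences strictly alternate in sign, and length 6 is optimal.

6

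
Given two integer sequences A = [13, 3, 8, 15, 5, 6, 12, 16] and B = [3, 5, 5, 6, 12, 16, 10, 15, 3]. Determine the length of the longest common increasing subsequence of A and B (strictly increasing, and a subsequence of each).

For each value that appears in both, track the longest common increasing run ending there.
The best achievable length is 5; one witness is 3, 5, 6, 12, 16 (A-positions 2,5,6,7,8, B-positions 1,2,4,5,6).

5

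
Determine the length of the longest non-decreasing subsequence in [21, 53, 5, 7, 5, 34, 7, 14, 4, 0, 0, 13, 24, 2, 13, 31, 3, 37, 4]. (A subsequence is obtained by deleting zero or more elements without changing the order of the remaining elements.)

7

Let dp[i] be the longest non-decreasing subsequence ending at position i. Then dp = [1, 2, 1, 2, 2, 3, 3, 4, 1, 1, 2, 4, 5, 3, 5, 6, 4, 7, 5].
The maximum is 7; one witness is 5, 7, 7, 14, 24, 31, 37 at positions 3,4,7,8,13,16,18.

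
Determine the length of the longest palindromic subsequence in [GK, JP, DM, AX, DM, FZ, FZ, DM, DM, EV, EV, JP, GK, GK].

10

Using dp[i][j] = 2 + dp[i+1][j−1] if the ends match, else max(dp[i+1][j], dp[i][j−1]):
dp[1][14] = 10. A witness is GK JP DM DM FZ FZ DM DM JP GK at positions 1,2,3,5,6,7,8,9,12,14.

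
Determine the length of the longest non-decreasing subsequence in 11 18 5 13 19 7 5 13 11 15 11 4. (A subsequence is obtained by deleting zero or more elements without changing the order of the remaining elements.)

4

Let dp[i] be the longest non-decreasing subsequence ending at position i. Then dp = [1, 2, 1, 2, 3, 2, 2, 3, 3, 4, 4, 1].
The maximum is 4; one witness is 11, 13, 13, 15 at positions 1,4,8,10.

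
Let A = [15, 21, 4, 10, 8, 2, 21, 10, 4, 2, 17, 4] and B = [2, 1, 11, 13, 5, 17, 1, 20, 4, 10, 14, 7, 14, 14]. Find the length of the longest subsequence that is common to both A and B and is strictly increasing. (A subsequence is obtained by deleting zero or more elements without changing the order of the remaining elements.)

A longest common strictly increasing subsequence is 2, 17 (length 2); it appears in order in both A and B, and no longer such subsequence exists.

2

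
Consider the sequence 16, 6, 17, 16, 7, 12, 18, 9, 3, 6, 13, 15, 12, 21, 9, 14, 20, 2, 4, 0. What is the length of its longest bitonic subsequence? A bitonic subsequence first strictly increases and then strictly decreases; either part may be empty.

9

One longest bitonic subsequence is 6, 7, 12, 18, 15, 12, 9, 4, 0 (positions 2,5,6,7,12,13,15,19,20): it rises to 18 then falls. Length 9 is optimal.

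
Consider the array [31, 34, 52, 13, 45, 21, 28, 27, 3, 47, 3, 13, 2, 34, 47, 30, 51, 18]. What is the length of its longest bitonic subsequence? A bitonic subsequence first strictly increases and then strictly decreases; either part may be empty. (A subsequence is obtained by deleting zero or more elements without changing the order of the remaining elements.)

8

One longest bitonic subsequence is 31, 34, 52, 45, 28, 27, 13, 2 (positions 1,2,3,5,7,8,12,13): it rises to 52 then falls. Length 8 is optimal.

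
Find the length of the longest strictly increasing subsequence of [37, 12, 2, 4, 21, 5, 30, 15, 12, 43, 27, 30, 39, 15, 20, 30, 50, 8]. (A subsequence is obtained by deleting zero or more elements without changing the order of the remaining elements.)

Scanning left to right, the best length ending at each element is: 37→1, 12→1, 2→1, 4→2, 21→3, 5→3, 30→4, 15→4, 12→4, 43→5, 27→5, 30→6, 39→7, 15→5, 20→6, 30→7, 50→8, 8→4.
So the longest increasing subsequence has length 8, e.g. 2, 4, 5, 15, 27, 30, 39, 50.

8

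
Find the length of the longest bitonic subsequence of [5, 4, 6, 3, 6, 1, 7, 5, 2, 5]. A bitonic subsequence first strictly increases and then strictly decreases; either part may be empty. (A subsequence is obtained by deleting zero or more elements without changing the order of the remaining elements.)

One longest bitonic subsequence is 5, 6, 7, 5, 2 (positions 1,3,7,8,9): it rises to 7 then falls. Length 5 is optimal.

5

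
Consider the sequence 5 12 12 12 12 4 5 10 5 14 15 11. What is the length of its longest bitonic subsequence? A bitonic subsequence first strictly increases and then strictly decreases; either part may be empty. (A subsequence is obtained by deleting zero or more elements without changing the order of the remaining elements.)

6

One longest bitonic subsequence is 4, 5, 10, 14, 15, 11 (positions 6,7,8,10,11,12): it rises to 15 then falls. Length 6 is optimal.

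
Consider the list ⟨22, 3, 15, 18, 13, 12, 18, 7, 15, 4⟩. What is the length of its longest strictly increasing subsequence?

3

Scanning left to right, the best length ending at each element is: 22→1, 3→1, 15→2, 18→3, 13→2, 12→2, 18→3, 7→2, 15→3, 4→2.
So the longest increasing subsequence has length 3, e.g. 3, 15, 18.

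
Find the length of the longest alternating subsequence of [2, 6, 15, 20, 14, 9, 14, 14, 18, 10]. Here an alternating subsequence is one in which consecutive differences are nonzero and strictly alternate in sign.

5

A longest alternating subsequence is 2, 15, 9, 14, 10 (positions 1,3,6,7,10); its 4 consecutive differences strictly alternate in sign, and length 5 is optimal.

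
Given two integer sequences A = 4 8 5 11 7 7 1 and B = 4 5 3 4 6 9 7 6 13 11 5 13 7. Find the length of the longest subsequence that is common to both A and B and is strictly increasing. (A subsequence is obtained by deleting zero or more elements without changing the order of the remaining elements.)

3

A longest common strictly increasing subsequence is 4, 5, 7 (length 3); it appears in order in both A and B, and no longer such subsequence exists.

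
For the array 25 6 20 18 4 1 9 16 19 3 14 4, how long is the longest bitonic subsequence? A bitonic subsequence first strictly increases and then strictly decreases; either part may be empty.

6

Let inc[i] be the LIS ending at i and dec[i] the longest strictly decreasing subsequence starting at i. inc = [1, 1, 2, 2, 1, 1, 2, 3, 4, 2, 3, 3], dec = [6, 3, 5, 4, 2, 1, 2, 3, 3, 1, 2, 1].
max_i inc[i]+dec[i]−1 = 6, with one witness 25, 20, 18, 16, 14, 4.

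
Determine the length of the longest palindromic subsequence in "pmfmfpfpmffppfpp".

Using dp[i][j] = 2 + dp[i+1][j−1] if the ends match, else max(dp[i+1][j], dp[i][j−1]):
dp[1][16] = 10. A witness is ppfpffpfpp at positions 1,6,7,8,10,11,13,14,15,16.

10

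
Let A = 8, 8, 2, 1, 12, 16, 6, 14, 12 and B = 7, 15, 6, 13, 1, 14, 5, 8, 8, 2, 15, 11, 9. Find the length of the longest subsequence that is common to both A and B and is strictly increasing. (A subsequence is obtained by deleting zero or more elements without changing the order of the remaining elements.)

For each value that appears in both, track the longest common increasing run ending there.
The best achievable length is 2; one witness is 6, 14 (A-positions 7,8, B-positions 3,6).

2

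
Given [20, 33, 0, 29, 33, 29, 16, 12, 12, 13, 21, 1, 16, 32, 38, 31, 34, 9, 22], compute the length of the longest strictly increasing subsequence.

One longest increasing subsequence is 0, 12, 13, 21, 32, 38 (positions 3,8,10,11,14,15), of length 6; no longer one exists.

6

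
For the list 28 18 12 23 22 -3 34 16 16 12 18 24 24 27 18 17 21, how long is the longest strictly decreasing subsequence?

5

Let dp[i] be the longest decreasing subsequence ending at position i. Then dp = [1, 2, 3, 2, 3, 4, 1, 4, 4, 5, 4, 2, 2, 2, 4, 5, 4].
The maximum is 5; one witness is 28, 23, 22, 16, 12 at positions 1,4,5,8,10.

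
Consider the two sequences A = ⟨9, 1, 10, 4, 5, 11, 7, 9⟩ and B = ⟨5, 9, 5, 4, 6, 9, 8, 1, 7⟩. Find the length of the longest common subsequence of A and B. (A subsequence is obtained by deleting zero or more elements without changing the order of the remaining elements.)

A longest common subsequence is 9, 1, 7 (length 3); the LCS DP confirms no longer common subsequence exists.

3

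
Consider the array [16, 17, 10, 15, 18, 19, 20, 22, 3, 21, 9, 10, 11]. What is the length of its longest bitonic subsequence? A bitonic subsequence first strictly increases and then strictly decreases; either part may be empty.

8

One longest bitonic subsequence is 16, 17, 18, 19, 20, 22, 21, 11 (positions 1,2,5,6,7,8,10,13): it rises to 22 then falls. Length 8 is optimal.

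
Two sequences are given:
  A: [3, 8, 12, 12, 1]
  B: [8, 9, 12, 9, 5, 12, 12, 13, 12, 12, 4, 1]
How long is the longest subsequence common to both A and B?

A longest common subsequence is 8, 12, 12, 1 (length 4); the LCS DP confirms no longer common subsequence exists.

4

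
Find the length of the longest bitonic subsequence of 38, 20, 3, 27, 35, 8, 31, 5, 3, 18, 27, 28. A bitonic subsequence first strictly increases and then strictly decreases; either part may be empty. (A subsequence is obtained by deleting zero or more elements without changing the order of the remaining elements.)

6

One longest bitonic subsequence is 20, 27, 35, 31, 5, 3 (positions 2,4,5,7,8,9): it rises to 35 then falls. Length 6 is optimal.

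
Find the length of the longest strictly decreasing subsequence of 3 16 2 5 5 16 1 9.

Scanning left to right, the best length ending at each element is: 3→1, 16→1, 2→2, 5→2, 5→2, 16→1, 1→3, 9→2.
So the longest decreasing subsequence has length 3, e.g. 3, 2, 1.

3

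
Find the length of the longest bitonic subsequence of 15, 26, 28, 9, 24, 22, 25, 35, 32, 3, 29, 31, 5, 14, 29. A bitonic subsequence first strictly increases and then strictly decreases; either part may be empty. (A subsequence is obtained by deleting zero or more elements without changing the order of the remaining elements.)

One longest bitonic subsequence is 15, 26, 28, 35, 32, 31, 29 (positions 1,2,3,8,9,12,15): it rises to 35 then falls. Length 7 is optimal.

7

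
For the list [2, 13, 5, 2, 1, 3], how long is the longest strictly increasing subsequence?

2

Let dp[i] be the longest increasing subsequence ending at position i. Then dp = [1, 2, 2, 1, 1, 2].
The maximum is 2; one witness is 2, 13 at positions 1,2.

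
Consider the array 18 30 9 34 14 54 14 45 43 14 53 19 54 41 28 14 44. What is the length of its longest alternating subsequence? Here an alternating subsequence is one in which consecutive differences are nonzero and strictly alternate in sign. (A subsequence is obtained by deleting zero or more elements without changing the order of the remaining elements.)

14

Track the best alternating length ending on an up-step vs a down-step at each position: up/down = 1/1, 2/1, 1/3, 4/1, 4/5, 6/1, 4/7, 8/7, 8/9, 4/9, 10/7, 10/11, 12/1, 12/13, 12/13, 4/13, 14/13.
The maximum over both is 14; one such subsequence is 18, 30, 9, 34, 14, 54, 14, 45, 43, 53, 19, 54, 41, 44.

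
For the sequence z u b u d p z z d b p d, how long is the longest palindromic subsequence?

6

One longest palindromic subsequence is dpzzpd (positions 5,6,7,8,11,12); it reads the same forward and backward, and the interval DP gives dp[1][12] = 6.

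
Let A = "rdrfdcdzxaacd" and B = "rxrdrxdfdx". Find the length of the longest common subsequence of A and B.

6

Backtracking the LCS table gives one alignment: r (A1,B3) → d (A2,B4) → r (A3,B5) → f (A4,B8) → d (A7,B9) → x (A9,B10).
So the longest common subsequence has length 6.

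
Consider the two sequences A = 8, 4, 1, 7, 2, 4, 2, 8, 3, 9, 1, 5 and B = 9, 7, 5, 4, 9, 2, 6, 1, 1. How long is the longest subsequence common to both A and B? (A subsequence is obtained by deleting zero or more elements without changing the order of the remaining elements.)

A longest common subsequence is 7, 4, 2, 1 (length 4); the LCS DP confirms no longer common subsequence exists.

4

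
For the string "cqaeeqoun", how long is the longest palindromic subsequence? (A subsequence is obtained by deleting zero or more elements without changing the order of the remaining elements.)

One longest palindromic subsequence is qeeq (positions 2,4,5,6); it reads the same forward and backward, and the interval DP gives dp[1][9] = 4.

4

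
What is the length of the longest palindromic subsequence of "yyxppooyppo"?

6

One longest palindromic subsequence is ppoopp (positions 4,5,6,7,9,10); it reads the same forward and backward, and the interval DP gives dp[1][11] = 6.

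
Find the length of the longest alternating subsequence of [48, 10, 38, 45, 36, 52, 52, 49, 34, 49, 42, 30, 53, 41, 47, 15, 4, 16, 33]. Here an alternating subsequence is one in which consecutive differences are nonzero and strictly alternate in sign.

13

Track the best alternating length ending on an up-step vs a down-step at each position: up/down = 1/1, 1/2, 3/2, 3/2, 3/4, 5/1, 5/1, 5/6, 3/6, 7/6, 7/8, 3/8, 9/1, 9/10, 11/10, 3/12, 1/12, 13/12, 13/12.
The maximum over both is 13; one such subsequence is 48, 10, 38, 36, 52, 34, 49, 42, 53, 41, 47, 15, 16.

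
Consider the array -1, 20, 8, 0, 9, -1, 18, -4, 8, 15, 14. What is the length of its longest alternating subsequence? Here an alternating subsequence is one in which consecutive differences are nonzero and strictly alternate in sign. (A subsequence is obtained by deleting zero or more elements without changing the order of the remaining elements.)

9

Track the best alternating length ending on an up-step vs a down-step at each position: up/down = 1/1, 2/1, 2/3, 2/3, 4/3, 1/5, 6/3, 1/7, 8/7, 8/7, 8/9.
The maximum over both is 9; one such subsequence is -1, 20, 8, 9, -1, 18, -4, 15, 14.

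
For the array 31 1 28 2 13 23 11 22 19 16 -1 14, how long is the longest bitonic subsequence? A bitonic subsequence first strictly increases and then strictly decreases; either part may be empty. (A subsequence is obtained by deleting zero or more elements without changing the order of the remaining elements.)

8

One longest bitonic subsequence is 1, 2, 13, 23, 22, 19, 16, 14 (positions 2,4,5,6,8,9,10,12): it rises to 23 then falls. Length 8 is optimal.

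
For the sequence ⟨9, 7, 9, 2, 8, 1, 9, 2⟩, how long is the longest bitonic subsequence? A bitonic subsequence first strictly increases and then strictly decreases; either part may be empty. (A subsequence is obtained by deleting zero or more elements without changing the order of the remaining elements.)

One longest bitonic subsequence is 9, 7, 2, 1 (positions 1,2,4,6): it rises to 9 then falls. Length 4 is optimal.

4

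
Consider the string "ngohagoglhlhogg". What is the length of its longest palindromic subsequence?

Using dp[i][j] = 2 + dp[i+1][j−1] if the ends match, else max(dp[i+1][j], dp[i][j−1]):
dp[1][15] = 9. A witness is ggohlhogg at positions 2,6,7,10,11,12,13,14,15.

9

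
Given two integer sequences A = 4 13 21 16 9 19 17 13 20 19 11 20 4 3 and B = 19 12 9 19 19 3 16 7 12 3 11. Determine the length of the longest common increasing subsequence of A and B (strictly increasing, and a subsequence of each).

A longest common strictly increasing subsequence is 9, 19 (length 2); it appears in order in both A and B, and no longer such subsequence exists.

2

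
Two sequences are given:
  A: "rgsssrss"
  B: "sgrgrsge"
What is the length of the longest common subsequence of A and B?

A longest common subsequence is rgrs (length 4); the LCS DP confirms no longer common subsequence exists.

4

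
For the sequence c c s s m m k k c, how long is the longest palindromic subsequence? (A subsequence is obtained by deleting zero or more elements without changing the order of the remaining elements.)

One longest palindromic subsequence is ckkc (positions 1,7,8,9); it reads the same forward and backward, and the interval DP gives dp[1][9] = 4.

4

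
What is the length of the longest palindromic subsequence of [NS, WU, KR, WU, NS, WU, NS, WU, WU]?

One longest palindromic subsequence is WU WU NS WU NS WU WU (positions 2,4,5,6,7,8,9); it reads the same forward and backward, and the interval DP gives dp[1][9] = 7.

7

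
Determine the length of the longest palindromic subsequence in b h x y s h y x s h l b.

9

Using dp[i][j] = 2 + dp[i+1][j−1] if the ends match, else max(dp[i+1][j], dp[i][j−1]):
dp[1][12] = 9. A witness is bhxyhyxhb at positions 1,2,3,4,6,7,8,10,12.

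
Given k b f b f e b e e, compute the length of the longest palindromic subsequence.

5

One longest palindromic subsequence is bfbfb (positions 2,3,4,5,7); it reads the same forward and backward, and the interval DP gives dp[1][9] = 5.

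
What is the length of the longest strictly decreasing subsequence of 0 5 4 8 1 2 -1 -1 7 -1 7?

One longest decreasing subsequence is 5, 4, 1, -1 (positions 2,3,5,7), of length 4; no longer one exists.

4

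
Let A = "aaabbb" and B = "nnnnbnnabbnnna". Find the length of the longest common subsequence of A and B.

3

A longest common subsequence is abb (length 3); the LCS DP confirms no longer common subsequence exists.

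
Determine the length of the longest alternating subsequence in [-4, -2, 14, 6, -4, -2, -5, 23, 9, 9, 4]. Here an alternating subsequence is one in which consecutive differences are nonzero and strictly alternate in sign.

7

Track the best alternating length ending on an up-step vs a down-step at each position: up/down = 1/1, 2/1, 2/1, 2/3, 1/3, 4/3, 1/5, 6/1, 6/7, 6/7, 6/7.
The maximum over both is 7; one such subsequence is -4, -2, -4, -2, -5, 23, 9.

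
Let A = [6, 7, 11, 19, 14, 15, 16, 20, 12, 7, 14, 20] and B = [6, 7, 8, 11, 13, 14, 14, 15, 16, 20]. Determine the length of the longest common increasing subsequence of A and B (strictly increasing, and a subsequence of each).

A longest common strictly increasing subsequence is 6, 7, 11, 14, 15, 16, 20 (length 7); it appears in order in both A and B, and no longer such subsequence exists.

7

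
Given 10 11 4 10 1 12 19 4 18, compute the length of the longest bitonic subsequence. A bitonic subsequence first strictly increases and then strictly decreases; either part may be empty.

5

One longest bitonic subsequence is 10, 11, 12, 19, 18 (positions 1,2,6,7,9): it rises to 19 then falls. Length 5 is optimal.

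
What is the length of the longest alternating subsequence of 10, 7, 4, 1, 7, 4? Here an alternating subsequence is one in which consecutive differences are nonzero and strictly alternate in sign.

4

A longest alternating subsequence is 10, 4, 7, 4 (positions 1,3,5,6); its 3 consecutive differences strictly alternate in sign, and length 4 is optimal.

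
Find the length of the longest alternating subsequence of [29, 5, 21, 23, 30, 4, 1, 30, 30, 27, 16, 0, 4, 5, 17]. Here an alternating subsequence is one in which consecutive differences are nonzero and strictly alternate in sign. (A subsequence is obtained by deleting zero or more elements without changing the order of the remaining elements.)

Track the best alternating length ending on an up-step vs a down-step at each position: up/down = 1/1, 1/2, 3/2, 3/2, 3/1, 1/4, 1/4, 5/1, 5/1, 5/6, 5/6, 1/6, 7/6, 7/6, 7/6.
The maximum over both is 7; one such subsequence is 29, 5, 21, 4, 30, 0, 4.

7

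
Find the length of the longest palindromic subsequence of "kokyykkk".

Using dp[i][j] = 2 + dp[i+1][j−1] if the ends match, else max(dp[i+1][j], dp[i][j−1]):
dp[1][8] = 6. A witness is kkyykk at positions 1,3,4,5,7,8.

6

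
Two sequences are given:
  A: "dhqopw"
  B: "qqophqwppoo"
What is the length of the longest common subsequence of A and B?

4

A longest common subsequence is qopw (length 4); the LCS DP confirms no longer common subsequence exists.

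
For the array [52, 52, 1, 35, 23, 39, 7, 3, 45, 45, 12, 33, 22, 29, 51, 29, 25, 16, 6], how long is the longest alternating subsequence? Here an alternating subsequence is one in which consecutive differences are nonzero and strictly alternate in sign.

Track the best alternating length ending on an up-step vs a down-step at each position: up/down = 1/1, 1/1, 1/2, 3/2, 3/4, 5/2, 3/6, 3/6, 7/2, 7/2, 7/8, 9/8, 9/10, 11/10, 11/2, 11/12, 11/12, 9/12, 7/12.
The maximum over both is 12; one such subsequence is 52, 1, 35, 23, 39, 7, 45, 12, 33, 22, 51, 29.

12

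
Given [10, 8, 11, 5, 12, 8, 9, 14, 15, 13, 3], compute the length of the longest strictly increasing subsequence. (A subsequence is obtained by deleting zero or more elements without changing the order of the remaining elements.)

5

Let dp[i] be the longest increasing subsequence ending at position i. Then dp = [1, 1, 2, 1, 3, 2, 3, 4, 5, 4, 1].
The maximum is 5; one witness is 10, 11, 12, 14, 15 at positions 1,3,5,8,9.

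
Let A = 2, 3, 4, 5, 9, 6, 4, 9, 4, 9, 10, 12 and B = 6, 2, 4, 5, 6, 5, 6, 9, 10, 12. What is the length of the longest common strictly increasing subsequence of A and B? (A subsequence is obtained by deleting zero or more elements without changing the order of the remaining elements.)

7

A longest common strictly increasing subsequence is 2, 4, 5, 6, 9, 10, 12 (length 7); it appears in order in both A and B, and no longer such subsequence exists.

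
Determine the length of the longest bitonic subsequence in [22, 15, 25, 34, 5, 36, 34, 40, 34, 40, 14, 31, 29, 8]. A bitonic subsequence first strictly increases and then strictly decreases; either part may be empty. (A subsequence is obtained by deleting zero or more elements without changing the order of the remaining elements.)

One longest bitonic subsequence is 22, 25, 34, 36, 40, 34, 31, 29, 8 (positions 1,3,4,6,8,9,12,13,14): it rises to 40 then falls. Length 9 is optimal.

9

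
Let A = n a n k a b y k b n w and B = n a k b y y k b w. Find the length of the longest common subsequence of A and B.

8

Backtracking the LCS table gives one alignment: n (A1,B1) → a (A2,B2) → k (A4,B3) → b (A6,B4) → y (A7,B6) → k (A8,B7) → b (A9,B8) → w (A11,B9).
So the longest common subsequence has length 8.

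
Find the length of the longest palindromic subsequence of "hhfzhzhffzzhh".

One longest palindromic subsequence is hhzzffzzhh (positions 1,2,4,6,8,9,10,11,12,13); it reads the same forward and backward, and the interval DP gives dp[1][13] = 10.

10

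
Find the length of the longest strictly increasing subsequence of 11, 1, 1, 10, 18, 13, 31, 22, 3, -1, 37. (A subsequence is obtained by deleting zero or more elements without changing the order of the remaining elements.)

5

One longest increasing subsequence is 1, 10, 18, 31, 37 (positions 2,4,5,7,11), of length 5; no longer one exists.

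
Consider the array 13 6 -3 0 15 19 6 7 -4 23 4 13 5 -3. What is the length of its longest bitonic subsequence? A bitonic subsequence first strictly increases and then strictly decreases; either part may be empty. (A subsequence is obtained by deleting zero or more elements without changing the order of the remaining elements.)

8

Let inc[i] be the LIS ending at i and dec[i] the longest strictly decreasing subsequence starting at i. inc = [1, 1, 1, 2, 3, 4, 3, 4, 1, 5, 3, 5, 4, 2], dec = [4, 3, 2, 2, 4, 4, 3, 3, 1, 4, 2, 3, 2, 1].
max_i inc[i]+dec[i]−1 = 8, with one witness -3, 0, 15, 19, 23, 13, 5, -3.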